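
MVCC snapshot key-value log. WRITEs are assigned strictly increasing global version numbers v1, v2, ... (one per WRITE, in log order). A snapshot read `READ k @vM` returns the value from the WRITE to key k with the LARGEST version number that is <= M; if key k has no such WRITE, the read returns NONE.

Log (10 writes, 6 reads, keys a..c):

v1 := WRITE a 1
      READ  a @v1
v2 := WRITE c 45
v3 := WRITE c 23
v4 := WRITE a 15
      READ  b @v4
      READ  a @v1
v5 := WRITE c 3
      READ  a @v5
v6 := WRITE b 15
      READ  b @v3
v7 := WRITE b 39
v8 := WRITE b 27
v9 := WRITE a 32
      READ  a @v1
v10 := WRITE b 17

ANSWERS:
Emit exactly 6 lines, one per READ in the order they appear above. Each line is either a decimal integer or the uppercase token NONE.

Answer: 1
NONE
1
15
NONE
1

Derivation:
v1: WRITE a=1  (a history now [(1, 1)])
READ a @v1: history=[(1, 1)] -> pick v1 -> 1
v2: WRITE c=45  (c history now [(2, 45)])
v3: WRITE c=23  (c history now [(2, 45), (3, 23)])
v4: WRITE a=15  (a history now [(1, 1), (4, 15)])
READ b @v4: history=[] -> no version <= 4 -> NONE
READ a @v1: history=[(1, 1), (4, 15)] -> pick v1 -> 1
v5: WRITE c=3  (c history now [(2, 45), (3, 23), (5, 3)])
READ a @v5: history=[(1, 1), (4, 15)] -> pick v4 -> 15
v6: WRITE b=15  (b history now [(6, 15)])
READ b @v3: history=[(6, 15)] -> no version <= 3 -> NONE
v7: WRITE b=39  (b history now [(6, 15), (7, 39)])
v8: WRITE b=27  (b history now [(6, 15), (7, 39), (8, 27)])
v9: WRITE a=32  (a history now [(1, 1), (4, 15), (9, 32)])
READ a @v1: history=[(1, 1), (4, 15), (9, 32)] -> pick v1 -> 1
v10: WRITE b=17  (b history now [(6, 15), (7, 39), (8, 27), (10, 17)])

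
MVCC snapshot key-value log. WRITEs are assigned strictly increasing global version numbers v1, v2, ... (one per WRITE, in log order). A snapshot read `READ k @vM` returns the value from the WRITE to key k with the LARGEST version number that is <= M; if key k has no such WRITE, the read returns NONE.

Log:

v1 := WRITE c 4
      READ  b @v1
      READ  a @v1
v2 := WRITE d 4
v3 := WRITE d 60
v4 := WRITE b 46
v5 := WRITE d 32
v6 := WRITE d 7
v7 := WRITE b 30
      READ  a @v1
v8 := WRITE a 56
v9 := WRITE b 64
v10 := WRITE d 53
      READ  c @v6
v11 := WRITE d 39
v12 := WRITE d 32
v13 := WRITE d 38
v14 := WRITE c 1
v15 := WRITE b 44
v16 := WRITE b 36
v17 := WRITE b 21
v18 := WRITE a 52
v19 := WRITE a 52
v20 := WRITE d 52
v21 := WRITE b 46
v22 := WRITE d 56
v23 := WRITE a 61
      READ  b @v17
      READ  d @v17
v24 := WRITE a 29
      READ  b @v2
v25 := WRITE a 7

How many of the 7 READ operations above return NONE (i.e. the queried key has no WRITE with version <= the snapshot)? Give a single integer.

Answer: 4

Derivation:
v1: WRITE c=4  (c history now [(1, 4)])
READ b @v1: history=[] -> no version <= 1 -> NONE
READ a @v1: history=[] -> no version <= 1 -> NONE
v2: WRITE d=4  (d history now [(2, 4)])
v3: WRITE d=60  (d history now [(2, 4), (3, 60)])
v4: WRITE b=46  (b history now [(4, 46)])
v5: WRITE d=32  (d history now [(2, 4), (3, 60), (5, 32)])
v6: WRITE d=7  (d history now [(2, 4), (3, 60), (5, 32), (6, 7)])
v7: WRITE b=30  (b history now [(4, 46), (7, 30)])
READ a @v1: history=[] -> no version <= 1 -> NONE
v8: WRITE a=56  (a history now [(8, 56)])
v9: WRITE b=64  (b history now [(4, 46), (7, 30), (9, 64)])
v10: WRITE d=53  (d history now [(2, 4), (3, 60), (5, 32), (6, 7), (10, 53)])
READ c @v6: history=[(1, 4)] -> pick v1 -> 4
v11: WRITE d=39  (d history now [(2, 4), (3, 60), (5, 32), (6, 7), (10, 53), (11, 39)])
v12: WRITE d=32  (d history now [(2, 4), (3, 60), (5, 32), (6, 7), (10, 53), (11, 39), (12, 32)])
v13: WRITE d=38  (d history now [(2, 4), (3, 60), (5, 32), (6, 7), (10, 53), (11, 39), (12, 32), (13, 38)])
v14: WRITE c=1  (c history now [(1, 4), (14, 1)])
v15: WRITE b=44  (b history now [(4, 46), (7, 30), (9, 64), (15, 44)])
v16: WRITE b=36  (b history now [(4, 46), (7, 30), (9, 64), (15, 44), (16, 36)])
v17: WRITE b=21  (b history now [(4, 46), (7, 30), (9, 64), (15, 44), (16, 36), (17, 21)])
v18: WRITE a=52  (a history now [(8, 56), (18, 52)])
v19: WRITE a=52  (a history now [(8, 56), (18, 52), (19, 52)])
v20: WRITE d=52  (d history now [(2, 4), (3, 60), (5, 32), (6, 7), (10, 53), (11, 39), (12, 32), (13, 38), (20, 52)])
v21: WRITE b=46  (b history now [(4, 46), (7, 30), (9, 64), (15, 44), (16, 36), (17, 21), (21, 46)])
v22: WRITE d=56  (d history now [(2, 4), (3, 60), (5, 32), (6, 7), (10, 53), (11, 39), (12, 32), (13, 38), (20, 52), (22, 56)])
v23: WRITE a=61  (a history now [(8, 56), (18, 52), (19, 52), (23, 61)])
READ b @v17: history=[(4, 46), (7, 30), (9, 64), (15, 44), (16, 36), (17, 21), (21, 46)] -> pick v17 -> 21
READ d @v17: history=[(2, 4), (3, 60), (5, 32), (6, 7), (10, 53), (11, 39), (12, 32), (13, 38), (20, 52), (22, 56)] -> pick v13 -> 38
v24: WRITE a=29  (a history now [(8, 56), (18, 52), (19, 52), (23, 61), (24, 29)])
READ b @v2: history=[(4, 46), (7, 30), (9, 64), (15, 44), (16, 36), (17, 21), (21, 46)] -> no version <= 2 -> NONE
v25: WRITE a=7  (a history now [(8, 56), (18, 52), (19, 52), (23, 61), (24, 29), (25, 7)])
Read results in order: ['NONE', 'NONE', 'NONE', '4', '21', '38', 'NONE']
NONE count = 4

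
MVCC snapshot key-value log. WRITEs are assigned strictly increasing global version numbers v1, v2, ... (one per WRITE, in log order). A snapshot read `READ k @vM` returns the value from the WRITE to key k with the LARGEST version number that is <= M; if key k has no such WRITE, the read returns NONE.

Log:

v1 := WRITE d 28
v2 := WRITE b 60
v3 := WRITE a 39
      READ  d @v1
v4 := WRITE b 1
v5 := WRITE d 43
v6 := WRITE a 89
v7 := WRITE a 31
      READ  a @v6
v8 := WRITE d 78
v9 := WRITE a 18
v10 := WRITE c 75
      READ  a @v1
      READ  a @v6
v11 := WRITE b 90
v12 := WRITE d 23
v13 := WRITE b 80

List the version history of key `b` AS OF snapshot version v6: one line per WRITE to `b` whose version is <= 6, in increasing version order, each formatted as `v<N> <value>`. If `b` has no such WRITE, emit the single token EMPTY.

Answer: v2 60
v4 1

Derivation:
Scan writes for key=b with version <= 6:
  v1 WRITE d 28 -> skip
  v2 WRITE b 60 -> keep
  v3 WRITE a 39 -> skip
  v4 WRITE b 1 -> keep
  v5 WRITE d 43 -> skip
  v6 WRITE a 89 -> skip
  v7 WRITE a 31 -> skip
  v8 WRITE d 78 -> skip
  v9 WRITE a 18 -> skip
  v10 WRITE c 75 -> skip
  v11 WRITE b 90 -> drop (> snap)
  v12 WRITE d 23 -> skip
  v13 WRITE b 80 -> drop (> snap)
Collected: [(2, 60), (4, 1)]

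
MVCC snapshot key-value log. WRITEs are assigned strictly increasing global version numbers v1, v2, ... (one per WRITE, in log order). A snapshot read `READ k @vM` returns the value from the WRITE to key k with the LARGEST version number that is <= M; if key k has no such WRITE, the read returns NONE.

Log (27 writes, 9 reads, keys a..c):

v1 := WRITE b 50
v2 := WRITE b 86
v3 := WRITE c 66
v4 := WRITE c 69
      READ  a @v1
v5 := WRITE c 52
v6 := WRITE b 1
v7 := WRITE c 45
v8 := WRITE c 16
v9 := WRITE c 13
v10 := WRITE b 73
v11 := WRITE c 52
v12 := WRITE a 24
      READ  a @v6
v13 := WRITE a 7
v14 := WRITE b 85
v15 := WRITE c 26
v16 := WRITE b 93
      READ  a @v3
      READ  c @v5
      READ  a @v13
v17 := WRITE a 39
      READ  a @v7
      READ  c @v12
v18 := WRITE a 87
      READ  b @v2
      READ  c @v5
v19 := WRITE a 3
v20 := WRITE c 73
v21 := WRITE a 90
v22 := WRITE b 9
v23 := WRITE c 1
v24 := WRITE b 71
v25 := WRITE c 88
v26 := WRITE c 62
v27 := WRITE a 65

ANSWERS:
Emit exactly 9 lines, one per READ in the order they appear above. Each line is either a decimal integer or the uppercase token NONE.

v1: WRITE b=50  (b history now [(1, 50)])
v2: WRITE b=86  (b history now [(1, 50), (2, 86)])
v3: WRITE c=66  (c history now [(3, 66)])
v4: WRITE c=69  (c history now [(3, 66), (4, 69)])
READ a @v1: history=[] -> no version <= 1 -> NONE
v5: WRITE c=52  (c history now [(3, 66), (4, 69), (5, 52)])
v6: WRITE b=1  (b history now [(1, 50), (2, 86), (6, 1)])
v7: WRITE c=45  (c history now [(3, 66), (4, 69), (5, 52), (7, 45)])
v8: WRITE c=16  (c history now [(3, 66), (4, 69), (5, 52), (7, 45), (8, 16)])
v9: WRITE c=13  (c history now [(3, 66), (4, 69), (5, 52), (7, 45), (8, 16), (9, 13)])
v10: WRITE b=73  (b history now [(1, 50), (2, 86), (6, 1), (10, 73)])
v11: WRITE c=52  (c history now [(3, 66), (4, 69), (5, 52), (7, 45), (8, 16), (9, 13), (11, 52)])
v12: WRITE a=24  (a history now [(12, 24)])
READ a @v6: history=[(12, 24)] -> no version <= 6 -> NONE
v13: WRITE a=7  (a history now [(12, 24), (13, 7)])
v14: WRITE b=85  (b history now [(1, 50), (2, 86), (6, 1), (10, 73), (14, 85)])
v15: WRITE c=26  (c history now [(3, 66), (4, 69), (5, 52), (7, 45), (8, 16), (9, 13), (11, 52), (15, 26)])
v16: WRITE b=93  (b history now [(1, 50), (2, 86), (6, 1), (10, 73), (14, 85), (16, 93)])
READ a @v3: history=[(12, 24), (13, 7)] -> no version <= 3 -> NONE
READ c @v5: history=[(3, 66), (4, 69), (5, 52), (7, 45), (8, 16), (9, 13), (11, 52), (15, 26)] -> pick v5 -> 52
READ a @v13: history=[(12, 24), (13, 7)] -> pick v13 -> 7
v17: WRITE a=39  (a history now [(12, 24), (13, 7), (17, 39)])
READ a @v7: history=[(12, 24), (13, 7), (17, 39)] -> no version <= 7 -> NONE
READ c @v12: history=[(3, 66), (4, 69), (5, 52), (7, 45), (8, 16), (9, 13), (11, 52), (15, 26)] -> pick v11 -> 52
v18: WRITE a=87  (a history now [(12, 24), (13, 7), (17, 39), (18, 87)])
READ b @v2: history=[(1, 50), (2, 86), (6, 1), (10, 73), (14, 85), (16, 93)] -> pick v2 -> 86
READ c @v5: history=[(3, 66), (4, 69), (5, 52), (7, 45), (8, 16), (9, 13), (11, 52), (15, 26)] -> pick v5 -> 52
v19: WRITE a=3  (a history now [(12, 24), (13, 7), (17, 39), (18, 87), (19, 3)])
v20: WRITE c=73  (c history now [(3, 66), (4, 69), (5, 52), (7, 45), (8, 16), (9, 13), (11, 52), (15, 26), (20, 73)])
v21: WRITE a=90  (a history now [(12, 24), (13, 7), (17, 39), (18, 87), (19, 3), (21, 90)])
v22: WRITE b=9  (b history now [(1, 50), (2, 86), (6, 1), (10, 73), (14, 85), (16, 93), (22, 9)])
v23: WRITE c=1  (c history now [(3, 66), (4, 69), (5, 52), (7, 45), (8, 16), (9, 13), (11, 52), (15, 26), (20, 73), (23, 1)])
v24: WRITE b=71  (b history now [(1, 50), (2, 86), (6, 1), (10, 73), (14, 85), (16, 93), (22, 9), (24, 71)])
v25: WRITE c=88  (c history now [(3, 66), (4, 69), (5, 52), (7, 45), (8, 16), (9, 13), (11, 52), (15, 26), (20, 73), (23, 1), (25, 88)])
v26: WRITE c=62  (c history now [(3, 66), (4, 69), (5, 52), (7, 45), (8, 16), (9, 13), (11, 52), (15, 26), (20, 73), (23, 1), (25, 88), (26, 62)])
v27: WRITE a=65  (a history now [(12, 24), (13, 7), (17, 39), (18, 87), (19, 3), (21, 90), (27, 65)])

Answer: NONE
NONE
NONE
52
7
NONE
52
86
52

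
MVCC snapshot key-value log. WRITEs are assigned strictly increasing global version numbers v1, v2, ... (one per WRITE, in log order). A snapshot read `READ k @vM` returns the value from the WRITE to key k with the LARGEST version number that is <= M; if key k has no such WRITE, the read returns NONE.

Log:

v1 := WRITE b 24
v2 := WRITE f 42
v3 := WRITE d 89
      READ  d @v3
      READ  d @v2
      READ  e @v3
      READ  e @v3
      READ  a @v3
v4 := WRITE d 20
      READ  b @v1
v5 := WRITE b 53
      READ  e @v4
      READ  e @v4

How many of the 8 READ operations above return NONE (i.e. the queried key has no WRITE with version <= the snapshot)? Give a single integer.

Answer: 6

Derivation:
v1: WRITE b=24  (b history now [(1, 24)])
v2: WRITE f=42  (f history now [(2, 42)])
v3: WRITE d=89  (d history now [(3, 89)])
READ d @v3: history=[(3, 89)] -> pick v3 -> 89
READ d @v2: history=[(3, 89)] -> no version <= 2 -> NONE
READ e @v3: history=[] -> no version <= 3 -> NONE
READ e @v3: history=[] -> no version <= 3 -> NONE
READ a @v3: history=[] -> no version <= 3 -> NONE
v4: WRITE d=20  (d history now [(3, 89), (4, 20)])
READ b @v1: history=[(1, 24)] -> pick v1 -> 24
v5: WRITE b=53  (b history now [(1, 24), (5, 53)])
READ e @v4: history=[] -> no version <= 4 -> NONE
READ e @v4: history=[] -> no version <= 4 -> NONE
Read results in order: ['89', 'NONE', 'NONE', 'NONE', 'NONE', '24', 'NONE', 'NONE']
NONE count = 6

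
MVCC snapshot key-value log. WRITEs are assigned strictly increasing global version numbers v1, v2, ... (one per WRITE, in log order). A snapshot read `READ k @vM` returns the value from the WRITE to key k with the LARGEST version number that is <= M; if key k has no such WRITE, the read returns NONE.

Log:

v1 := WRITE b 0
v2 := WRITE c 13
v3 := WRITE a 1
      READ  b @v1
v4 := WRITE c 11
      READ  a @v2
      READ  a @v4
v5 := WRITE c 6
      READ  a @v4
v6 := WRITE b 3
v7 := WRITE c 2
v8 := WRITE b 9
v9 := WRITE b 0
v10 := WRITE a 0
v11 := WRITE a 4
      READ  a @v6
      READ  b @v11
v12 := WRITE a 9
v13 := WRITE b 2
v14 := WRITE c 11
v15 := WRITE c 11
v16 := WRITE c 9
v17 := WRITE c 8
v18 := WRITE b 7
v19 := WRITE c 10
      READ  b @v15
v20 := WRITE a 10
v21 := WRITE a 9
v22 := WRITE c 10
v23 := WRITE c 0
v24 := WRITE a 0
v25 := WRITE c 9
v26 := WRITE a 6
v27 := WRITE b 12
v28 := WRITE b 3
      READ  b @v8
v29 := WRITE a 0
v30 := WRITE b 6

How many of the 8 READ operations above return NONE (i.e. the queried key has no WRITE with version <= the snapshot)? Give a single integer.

v1: WRITE b=0  (b history now [(1, 0)])
v2: WRITE c=13  (c history now [(2, 13)])
v3: WRITE a=1  (a history now [(3, 1)])
READ b @v1: history=[(1, 0)] -> pick v1 -> 0
v4: WRITE c=11  (c history now [(2, 13), (4, 11)])
READ a @v2: history=[(3, 1)] -> no version <= 2 -> NONE
READ a @v4: history=[(3, 1)] -> pick v3 -> 1
v5: WRITE c=6  (c history now [(2, 13), (4, 11), (5, 6)])
READ a @v4: history=[(3, 1)] -> pick v3 -> 1
v6: WRITE b=3  (b history now [(1, 0), (6, 3)])
v7: WRITE c=2  (c history now [(2, 13), (4, 11), (5, 6), (7, 2)])
v8: WRITE b=9  (b history now [(1, 0), (6, 3), (8, 9)])
v9: WRITE b=0  (b history now [(1, 0), (6, 3), (8, 9), (9, 0)])
v10: WRITE a=0  (a history now [(3, 1), (10, 0)])
v11: WRITE a=4  (a history now [(3, 1), (10, 0), (11, 4)])
READ a @v6: history=[(3, 1), (10, 0), (11, 4)] -> pick v3 -> 1
READ b @v11: history=[(1, 0), (6, 3), (8, 9), (9, 0)] -> pick v9 -> 0
v12: WRITE a=9  (a history now [(3, 1), (10, 0), (11, 4), (12, 9)])
v13: WRITE b=2  (b history now [(1, 0), (6, 3), (8, 9), (9, 0), (13, 2)])
v14: WRITE c=11  (c history now [(2, 13), (4, 11), (5, 6), (7, 2), (14, 11)])
v15: WRITE c=11  (c history now [(2, 13), (4, 11), (5, 6), (7, 2), (14, 11), (15, 11)])
v16: WRITE c=9  (c history now [(2, 13), (4, 11), (5, 6), (7, 2), (14, 11), (15, 11), (16, 9)])
v17: WRITE c=8  (c history now [(2, 13), (4, 11), (5, 6), (7, 2), (14, 11), (15, 11), (16, 9), (17, 8)])
v18: WRITE b=7  (b history now [(1, 0), (6, 3), (8, 9), (9, 0), (13, 2), (18, 7)])
v19: WRITE c=10  (c history now [(2, 13), (4, 11), (5, 6), (7, 2), (14, 11), (15, 11), (16, 9), (17, 8), (19, 10)])
READ b @v15: history=[(1, 0), (6, 3), (8, 9), (9, 0), (13, 2), (18, 7)] -> pick v13 -> 2
v20: WRITE a=10  (a history now [(3, 1), (10, 0), (11, 4), (12, 9), (20, 10)])
v21: WRITE a=9  (a history now [(3, 1), (10, 0), (11, 4), (12, 9), (20, 10), (21, 9)])
v22: WRITE c=10  (c history now [(2, 13), (4, 11), (5, 6), (7, 2), (14, 11), (15, 11), (16, 9), (17, 8), (19, 10), (22, 10)])
v23: WRITE c=0  (c history now [(2, 13), (4, 11), (5, 6), (7, 2), (14, 11), (15, 11), (16, 9), (17, 8), (19, 10), (22, 10), (23, 0)])
v24: WRITE a=0  (a history now [(3, 1), (10, 0), (11, 4), (12, 9), (20, 10), (21, 9), (24, 0)])
v25: WRITE c=9  (c history now [(2, 13), (4, 11), (5, 6), (7, 2), (14, 11), (15, 11), (16, 9), (17, 8), (19, 10), (22, 10), (23, 0), (25, 9)])
v26: WRITE a=6  (a history now [(3, 1), (10, 0), (11, 4), (12, 9), (20, 10), (21, 9), (24, 0), (26, 6)])
v27: WRITE b=12  (b history now [(1, 0), (6, 3), (8, 9), (9, 0), (13, 2), (18, 7), (27, 12)])
v28: WRITE b=3  (b history now [(1, 0), (6, 3), (8, 9), (9, 0), (13, 2), (18, 7), (27, 12), (28, 3)])
READ b @v8: history=[(1, 0), (6, 3), (8, 9), (9, 0), (13, 2), (18, 7), (27, 12), (28, 3)] -> pick v8 -> 9
v29: WRITE a=0  (a history now [(3, 1), (10, 0), (11, 4), (12, 9), (20, 10), (21, 9), (24, 0), (26, 6), (29, 0)])
v30: WRITE b=6  (b history now [(1, 0), (6, 3), (8, 9), (9, 0), (13, 2), (18, 7), (27, 12), (28, 3), (30, 6)])
Read results in order: ['0', 'NONE', '1', '1', '1', '0', '2', '9']
NONE count = 1

Answer: 1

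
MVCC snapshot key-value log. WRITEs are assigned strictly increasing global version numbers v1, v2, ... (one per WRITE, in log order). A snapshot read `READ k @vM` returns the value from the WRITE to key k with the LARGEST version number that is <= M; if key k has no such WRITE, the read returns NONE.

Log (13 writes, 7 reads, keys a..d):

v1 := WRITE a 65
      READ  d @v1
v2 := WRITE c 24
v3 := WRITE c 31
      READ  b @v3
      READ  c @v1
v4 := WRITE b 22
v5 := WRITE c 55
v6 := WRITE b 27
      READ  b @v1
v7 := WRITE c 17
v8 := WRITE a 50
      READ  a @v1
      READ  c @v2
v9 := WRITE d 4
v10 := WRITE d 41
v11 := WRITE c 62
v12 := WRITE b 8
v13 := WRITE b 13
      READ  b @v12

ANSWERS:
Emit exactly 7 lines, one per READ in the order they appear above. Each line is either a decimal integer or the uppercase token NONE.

v1: WRITE a=65  (a history now [(1, 65)])
READ d @v1: history=[] -> no version <= 1 -> NONE
v2: WRITE c=24  (c history now [(2, 24)])
v3: WRITE c=31  (c history now [(2, 24), (3, 31)])
READ b @v3: history=[] -> no version <= 3 -> NONE
READ c @v1: history=[(2, 24), (3, 31)] -> no version <= 1 -> NONE
v4: WRITE b=22  (b history now [(4, 22)])
v5: WRITE c=55  (c history now [(2, 24), (3, 31), (5, 55)])
v6: WRITE b=27  (b history now [(4, 22), (6, 27)])
READ b @v1: history=[(4, 22), (6, 27)] -> no version <= 1 -> NONE
v7: WRITE c=17  (c history now [(2, 24), (3, 31), (5, 55), (7, 17)])
v8: WRITE a=50  (a history now [(1, 65), (8, 50)])
READ a @v1: history=[(1, 65), (8, 50)] -> pick v1 -> 65
READ c @v2: history=[(2, 24), (3, 31), (5, 55), (7, 17)] -> pick v2 -> 24
v9: WRITE d=4  (d history now [(9, 4)])
v10: WRITE d=41  (d history now [(9, 4), (10, 41)])
v11: WRITE c=62  (c history now [(2, 24), (3, 31), (5, 55), (7, 17), (11, 62)])
v12: WRITE b=8  (b history now [(4, 22), (6, 27), (12, 8)])
v13: WRITE b=13  (b history now [(4, 22), (6, 27), (12, 8), (13, 13)])
READ b @v12: history=[(4, 22), (6, 27), (12, 8), (13, 13)] -> pick v12 -> 8

Answer: NONE
NONE
NONE
NONE
65
24
8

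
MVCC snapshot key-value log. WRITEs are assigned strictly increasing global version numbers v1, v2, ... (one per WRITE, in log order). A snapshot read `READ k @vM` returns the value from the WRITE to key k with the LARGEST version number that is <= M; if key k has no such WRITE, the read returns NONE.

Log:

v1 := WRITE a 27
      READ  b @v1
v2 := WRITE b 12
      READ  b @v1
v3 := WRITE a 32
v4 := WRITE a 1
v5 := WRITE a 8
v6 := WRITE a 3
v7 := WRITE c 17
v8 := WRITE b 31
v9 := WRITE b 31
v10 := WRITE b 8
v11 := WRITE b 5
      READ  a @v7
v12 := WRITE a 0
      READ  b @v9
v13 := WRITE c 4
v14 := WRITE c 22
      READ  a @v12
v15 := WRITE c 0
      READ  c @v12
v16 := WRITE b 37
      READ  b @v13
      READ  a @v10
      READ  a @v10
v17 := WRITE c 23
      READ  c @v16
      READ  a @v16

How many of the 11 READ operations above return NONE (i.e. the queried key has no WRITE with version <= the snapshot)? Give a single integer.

Answer: 2

Derivation:
v1: WRITE a=27  (a history now [(1, 27)])
READ b @v1: history=[] -> no version <= 1 -> NONE
v2: WRITE b=12  (b history now [(2, 12)])
READ b @v1: history=[(2, 12)] -> no version <= 1 -> NONE
v3: WRITE a=32  (a history now [(1, 27), (3, 32)])
v4: WRITE a=1  (a history now [(1, 27), (3, 32), (4, 1)])
v5: WRITE a=8  (a history now [(1, 27), (3, 32), (4, 1), (5, 8)])
v6: WRITE a=3  (a history now [(1, 27), (3, 32), (4, 1), (5, 8), (6, 3)])
v7: WRITE c=17  (c history now [(7, 17)])
v8: WRITE b=31  (b history now [(2, 12), (8, 31)])
v9: WRITE b=31  (b history now [(2, 12), (8, 31), (9, 31)])
v10: WRITE b=8  (b history now [(2, 12), (8, 31), (9, 31), (10, 8)])
v11: WRITE b=5  (b history now [(2, 12), (8, 31), (9, 31), (10, 8), (11, 5)])
READ a @v7: history=[(1, 27), (3, 32), (4, 1), (5, 8), (6, 3)] -> pick v6 -> 3
v12: WRITE a=0  (a history now [(1, 27), (3, 32), (4, 1), (5, 8), (6, 3), (12, 0)])
READ b @v9: history=[(2, 12), (8, 31), (9, 31), (10, 8), (11, 5)] -> pick v9 -> 31
v13: WRITE c=4  (c history now [(7, 17), (13, 4)])
v14: WRITE c=22  (c history now [(7, 17), (13, 4), (14, 22)])
READ a @v12: history=[(1, 27), (3, 32), (4, 1), (5, 8), (6, 3), (12, 0)] -> pick v12 -> 0
v15: WRITE c=0  (c history now [(7, 17), (13, 4), (14, 22), (15, 0)])
READ c @v12: history=[(7, 17), (13, 4), (14, 22), (15, 0)] -> pick v7 -> 17
v16: WRITE b=37  (b history now [(2, 12), (8, 31), (9, 31), (10, 8), (11, 5), (16, 37)])
READ b @v13: history=[(2, 12), (8, 31), (9, 31), (10, 8), (11, 5), (16, 37)] -> pick v11 -> 5
READ a @v10: history=[(1, 27), (3, 32), (4, 1), (5, 8), (6, 3), (12, 0)] -> pick v6 -> 3
READ a @v10: history=[(1, 27), (3, 32), (4, 1), (5, 8), (6, 3), (12, 0)] -> pick v6 -> 3
v17: WRITE c=23  (c history now [(7, 17), (13, 4), (14, 22), (15, 0), (17, 23)])
READ c @v16: history=[(7, 17), (13, 4), (14, 22), (15, 0), (17, 23)] -> pick v15 -> 0
READ a @v16: history=[(1, 27), (3, 32), (4, 1), (5, 8), (6, 3), (12, 0)] -> pick v12 -> 0
Read results in order: ['NONE', 'NONE', '3', '31', '0', '17', '5', '3', '3', '0', '0']
NONE count = 2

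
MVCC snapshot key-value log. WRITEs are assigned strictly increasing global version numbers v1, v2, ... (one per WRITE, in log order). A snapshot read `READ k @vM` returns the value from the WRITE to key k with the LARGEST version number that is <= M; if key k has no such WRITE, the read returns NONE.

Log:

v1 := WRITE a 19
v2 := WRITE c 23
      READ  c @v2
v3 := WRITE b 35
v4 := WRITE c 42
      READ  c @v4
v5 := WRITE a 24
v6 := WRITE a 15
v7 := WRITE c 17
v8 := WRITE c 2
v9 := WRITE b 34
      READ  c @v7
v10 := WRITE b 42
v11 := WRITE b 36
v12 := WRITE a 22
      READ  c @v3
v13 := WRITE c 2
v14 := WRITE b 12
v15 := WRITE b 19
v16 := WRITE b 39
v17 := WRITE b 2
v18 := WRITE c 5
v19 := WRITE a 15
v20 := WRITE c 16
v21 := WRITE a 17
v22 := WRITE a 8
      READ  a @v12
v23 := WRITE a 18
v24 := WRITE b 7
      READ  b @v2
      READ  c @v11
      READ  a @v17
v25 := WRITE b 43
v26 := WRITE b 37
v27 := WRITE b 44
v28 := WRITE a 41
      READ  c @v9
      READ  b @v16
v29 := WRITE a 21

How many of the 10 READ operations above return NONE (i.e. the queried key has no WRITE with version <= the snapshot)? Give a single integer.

Answer: 1

Derivation:
v1: WRITE a=19  (a history now [(1, 19)])
v2: WRITE c=23  (c history now [(2, 23)])
READ c @v2: history=[(2, 23)] -> pick v2 -> 23
v3: WRITE b=35  (b history now [(3, 35)])
v4: WRITE c=42  (c history now [(2, 23), (4, 42)])
READ c @v4: history=[(2, 23), (4, 42)] -> pick v4 -> 42
v5: WRITE a=24  (a history now [(1, 19), (5, 24)])
v6: WRITE a=15  (a history now [(1, 19), (5, 24), (6, 15)])
v7: WRITE c=17  (c history now [(2, 23), (4, 42), (7, 17)])
v8: WRITE c=2  (c history now [(2, 23), (4, 42), (7, 17), (8, 2)])
v9: WRITE b=34  (b history now [(3, 35), (9, 34)])
READ c @v7: history=[(2, 23), (4, 42), (7, 17), (8, 2)] -> pick v7 -> 17
v10: WRITE b=42  (b history now [(3, 35), (9, 34), (10, 42)])
v11: WRITE b=36  (b history now [(3, 35), (9, 34), (10, 42), (11, 36)])
v12: WRITE a=22  (a history now [(1, 19), (5, 24), (6, 15), (12, 22)])
READ c @v3: history=[(2, 23), (4, 42), (7, 17), (8, 2)] -> pick v2 -> 23
v13: WRITE c=2  (c history now [(2, 23), (4, 42), (7, 17), (8, 2), (13, 2)])
v14: WRITE b=12  (b history now [(3, 35), (9, 34), (10, 42), (11, 36), (14, 12)])
v15: WRITE b=19  (b history now [(3, 35), (9, 34), (10, 42), (11, 36), (14, 12), (15, 19)])
v16: WRITE b=39  (b history now [(3, 35), (9, 34), (10, 42), (11, 36), (14, 12), (15, 19), (16, 39)])
v17: WRITE b=2  (b history now [(3, 35), (9, 34), (10, 42), (11, 36), (14, 12), (15, 19), (16, 39), (17, 2)])
v18: WRITE c=5  (c history now [(2, 23), (4, 42), (7, 17), (8, 2), (13, 2), (18, 5)])
v19: WRITE a=15  (a history now [(1, 19), (5, 24), (6, 15), (12, 22), (19, 15)])
v20: WRITE c=16  (c history now [(2, 23), (4, 42), (7, 17), (8, 2), (13, 2), (18, 5), (20, 16)])
v21: WRITE a=17  (a history now [(1, 19), (5, 24), (6, 15), (12, 22), (19, 15), (21, 17)])
v22: WRITE a=8  (a history now [(1, 19), (5, 24), (6, 15), (12, 22), (19, 15), (21, 17), (22, 8)])
READ a @v12: history=[(1, 19), (5, 24), (6, 15), (12, 22), (19, 15), (21, 17), (22, 8)] -> pick v12 -> 22
v23: WRITE a=18  (a history now [(1, 19), (5, 24), (6, 15), (12, 22), (19, 15), (21, 17), (22, 8), (23, 18)])
v24: WRITE b=7  (b history now [(3, 35), (9, 34), (10, 42), (11, 36), (14, 12), (15, 19), (16, 39), (17, 2), (24, 7)])
READ b @v2: history=[(3, 35), (9, 34), (10, 42), (11, 36), (14, 12), (15, 19), (16, 39), (17, 2), (24, 7)] -> no version <= 2 -> NONE
READ c @v11: history=[(2, 23), (4, 42), (7, 17), (8, 2), (13, 2), (18, 5), (20, 16)] -> pick v8 -> 2
READ a @v17: history=[(1, 19), (5, 24), (6, 15), (12, 22), (19, 15), (21, 17), (22, 8), (23, 18)] -> pick v12 -> 22
v25: WRITE b=43  (b history now [(3, 35), (9, 34), (10, 42), (11, 36), (14, 12), (15, 19), (16, 39), (17, 2), (24, 7), (25, 43)])
v26: WRITE b=37  (b history now [(3, 35), (9, 34), (10, 42), (11, 36), (14, 12), (15, 19), (16, 39), (17, 2), (24, 7), (25, 43), (26, 37)])
v27: WRITE b=44  (b history now [(3, 35), (9, 34), (10, 42), (11, 36), (14, 12), (15, 19), (16, 39), (17, 2), (24, 7), (25, 43), (26, 37), (27, 44)])
v28: WRITE a=41  (a history now [(1, 19), (5, 24), (6, 15), (12, 22), (19, 15), (21, 17), (22, 8), (23, 18), (28, 41)])
READ c @v9: history=[(2, 23), (4, 42), (7, 17), (8, 2), (13, 2), (18, 5), (20, 16)] -> pick v8 -> 2
READ b @v16: history=[(3, 35), (9, 34), (10, 42), (11, 36), (14, 12), (15, 19), (16, 39), (17, 2), (24, 7), (25, 43), (26, 37), (27, 44)] -> pick v16 -> 39
v29: WRITE a=21  (a history now [(1, 19), (5, 24), (6, 15), (12, 22), (19, 15), (21, 17), (22, 8), (23, 18), (28, 41), (29, 21)])
Read results in order: ['23', '42', '17', '23', '22', 'NONE', '2', '22', '2', '39']
NONE count = 1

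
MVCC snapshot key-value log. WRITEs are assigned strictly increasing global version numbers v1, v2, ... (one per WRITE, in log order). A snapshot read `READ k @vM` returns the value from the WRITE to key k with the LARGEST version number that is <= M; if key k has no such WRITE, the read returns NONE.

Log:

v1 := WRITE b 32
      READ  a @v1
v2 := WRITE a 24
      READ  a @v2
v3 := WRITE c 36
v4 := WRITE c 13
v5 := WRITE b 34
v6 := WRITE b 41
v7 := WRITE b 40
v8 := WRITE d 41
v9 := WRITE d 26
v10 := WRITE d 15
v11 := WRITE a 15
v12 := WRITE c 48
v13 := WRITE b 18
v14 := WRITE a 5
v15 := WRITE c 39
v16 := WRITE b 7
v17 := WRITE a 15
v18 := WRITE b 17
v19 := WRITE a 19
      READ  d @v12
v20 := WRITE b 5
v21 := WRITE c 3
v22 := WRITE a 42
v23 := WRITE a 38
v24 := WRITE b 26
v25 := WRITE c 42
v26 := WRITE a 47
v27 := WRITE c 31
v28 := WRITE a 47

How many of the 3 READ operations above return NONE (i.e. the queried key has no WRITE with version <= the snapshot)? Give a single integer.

v1: WRITE b=32  (b history now [(1, 32)])
READ a @v1: history=[] -> no version <= 1 -> NONE
v2: WRITE a=24  (a history now [(2, 24)])
READ a @v2: history=[(2, 24)] -> pick v2 -> 24
v3: WRITE c=36  (c history now [(3, 36)])
v4: WRITE c=13  (c history now [(3, 36), (4, 13)])
v5: WRITE b=34  (b history now [(1, 32), (5, 34)])
v6: WRITE b=41  (b history now [(1, 32), (5, 34), (6, 41)])
v7: WRITE b=40  (b history now [(1, 32), (5, 34), (6, 41), (7, 40)])
v8: WRITE d=41  (d history now [(8, 41)])
v9: WRITE d=26  (d history now [(8, 41), (9, 26)])
v10: WRITE d=15  (d history now [(8, 41), (9, 26), (10, 15)])
v11: WRITE a=15  (a history now [(2, 24), (11, 15)])
v12: WRITE c=48  (c history now [(3, 36), (4, 13), (12, 48)])
v13: WRITE b=18  (b history now [(1, 32), (5, 34), (6, 41), (7, 40), (13, 18)])
v14: WRITE a=5  (a history now [(2, 24), (11, 15), (14, 5)])
v15: WRITE c=39  (c history now [(3, 36), (4, 13), (12, 48), (15, 39)])
v16: WRITE b=7  (b history now [(1, 32), (5, 34), (6, 41), (7, 40), (13, 18), (16, 7)])
v17: WRITE a=15  (a history now [(2, 24), (11, 15), (14, 5), (17, 15)])
v18: WRITE b=17  (b history now [(1, 32), (5, 34), (6, 41), (7, 40), (13, 18), (16, 7), (18, 17)])
v19: WRITE a=19  (a history now [(2, 24), (11, 15), (14, 5), (17, 15), (19, 19)])
READ d @v12: history=[(8, 41), (9, 26), (10, 15)] -> pick v10 -> 15
v20: WRITE b=5  (b history now [(1, 32), (5, 34), (6, 41), (7, 40), (13, 18), (16, 7), (18, 17), (20, 5)])
v21: WRITE c=3  (c history now [(3, 36), (4, 13), (12, 48), (15, 39), (21, 3)])
v22: WRITE a=42  (a history now [(2, 24), (11, 15), (14, 5), (17, 15), (19, 19), (22, 42)])
v23: WRITE a=38  (a history now [(2, 24), (11, 15), (14, 5), (17, 15), (19, 19), (22, 42), (23, 38)])
v24: WRITE b=26  (b history now [(1, 32), (5, 34), (6, 41), (7, 40), (13, 18), (16, 7), (18, 17), (20, 5), (24, 26)])
v25: WRITE c=42  (c history now [(3, 36), (4, 13), (12, 48), (15, 39), (21, 3), (25, 42)])
v26: WRITE a=47  (a history now [(2, 24), (11, 15), (14, 5), (17, 15), (19, 19), (22, 42), (23, 38), (26, 47)])
v27: WRITE c=31  (c history now [(3, 36), (4, 13), (12, 48), (15, 39), (21, 3), (25, 42), (27, 31)])
v28: WRITE a=47  (a history now [(2, 24), (11, 15), (14, 5), (17, 15), (19, 19), (22, 42), (23, 38), (26, 47), (28, 47)])
Read results in order: ['NONE', '24', '15']
NONE count = 1

Answer: 1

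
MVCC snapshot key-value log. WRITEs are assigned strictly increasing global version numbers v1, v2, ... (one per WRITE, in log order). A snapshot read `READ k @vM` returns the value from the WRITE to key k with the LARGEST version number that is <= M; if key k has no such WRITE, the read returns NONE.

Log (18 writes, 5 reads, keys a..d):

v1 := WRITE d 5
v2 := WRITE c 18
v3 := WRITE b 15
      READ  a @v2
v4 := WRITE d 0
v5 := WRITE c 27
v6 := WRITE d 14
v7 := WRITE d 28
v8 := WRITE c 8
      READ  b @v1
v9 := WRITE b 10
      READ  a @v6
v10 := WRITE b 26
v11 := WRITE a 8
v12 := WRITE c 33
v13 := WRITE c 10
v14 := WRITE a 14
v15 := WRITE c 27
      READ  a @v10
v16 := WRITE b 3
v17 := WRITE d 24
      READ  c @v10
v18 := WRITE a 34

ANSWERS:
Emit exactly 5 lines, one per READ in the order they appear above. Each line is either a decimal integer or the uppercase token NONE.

Answer: NONE
NONE
NONE
NONE
8

Derivation:
v1: WRITE d=5  (d history now [(1, 5)])
v2: WRITE c=18  (c history now [(2, 18)])
v3: WRITE b=15  (b history now [(3, 15)])
READ a @v2: history=[] -> no version <= 2 -> NONE
v4: WRITE d=0  (d history now [(1, 5), (4, 0)])
v5: WRITE c=27  (c history now [(2, 18), (5, 27)])
v6: WRITE d=14  (d history now [(1, 5), (4, 0), (6, 14)])
v7: WRITE d=28  (d history now [(1, 5), (4, 0), (6, 14), (7, 28)])
v8: WRITE c=8  (c history now [(2, 18), (5, 27), (8, 8)])
READ b @v1: history=[(3, 15)] -> no version <= 1 -> NONE
v9: WRITE b=10  (b history now [(3, 15), (9, 10)])
READ a @v6: history=[] -> no version <= 6 -> NONE
v10: WRITE b=26  (b history now [(3, 15), (9, 10), (10, 26)])
v11: WRITE a=8  (a history now [(11, 8)])
v12: WRITE c=33  (c history now [(2, 18), (5, 27), (8, 8), (12, 33)])
v13: WRITE c=10  (c history now [(2, 18), (5, 27), (8, 8), (12, 33), (13, 10)])
v14: WRITE a=14  (a history now [(11, 8), (14, 14)])
v15: WRITE c=27  (c history now [(2, 18), (5, 27), (8, 8), (12, 33), (13, 10), (15, 27)])
READ a @v10: history=[(11, 8), (14, 14)] -> no version <= 10 -> NONE
v16: WRITE b=3  (b history now [(3, 15), (9, 10), (10, 26), (16, 3)])
v17: WRITE d=24  (d history now [(1, 5), (4, 0), (6, 14), (7, 28), (17, 24)])
READ c @v10: history=[(2, 18), (5, 27), (8, 8), (12, 33), (13, 10), (15, 27)] -> pick v8 -> 8
v18: WRITE a=34  (a history now [(11, 8), (14, 14), (18, 34)])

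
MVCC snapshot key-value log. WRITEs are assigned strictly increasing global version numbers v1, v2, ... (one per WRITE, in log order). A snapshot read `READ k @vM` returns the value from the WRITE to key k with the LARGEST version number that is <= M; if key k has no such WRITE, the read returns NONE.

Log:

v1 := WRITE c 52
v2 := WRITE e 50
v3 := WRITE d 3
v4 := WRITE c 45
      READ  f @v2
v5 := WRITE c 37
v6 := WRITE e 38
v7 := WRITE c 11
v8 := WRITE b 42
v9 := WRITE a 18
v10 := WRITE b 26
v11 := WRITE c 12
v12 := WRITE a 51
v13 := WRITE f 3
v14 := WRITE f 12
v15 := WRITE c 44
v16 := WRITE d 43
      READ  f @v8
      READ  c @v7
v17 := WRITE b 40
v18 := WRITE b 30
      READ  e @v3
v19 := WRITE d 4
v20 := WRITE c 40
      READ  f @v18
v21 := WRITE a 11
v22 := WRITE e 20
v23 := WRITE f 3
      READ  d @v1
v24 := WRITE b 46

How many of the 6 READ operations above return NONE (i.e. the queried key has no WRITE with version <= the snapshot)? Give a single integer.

v1: WRITE c=52  (c history now [(1, 52)])
v2: WRITE e=50  (e history now [(2, 50)])
v3: WRITE d=3  (d history now [(3, 3)])
v4: WRITE c=45  (c history now [(1, 52), (4, 45)])
READ f @v2: history=[] -> no version <= 2 -> NONE
v5: WRITE c=37  (c history now [(1, 52), (4, 45), (5, 37)])
v6: WRITE e=38  (e history now [(2, 50), (6, 38)])
v7: WRITE c=11  (c history now [(1, 52), (4, 45), (5, 37), (7, 11)])
v8: WRITE b=42  (b history now [(8, 42)])
v9: WRITE a=18  (a history now [(9, 18)])
v10: WRITE b=26  (b history now [(8, 42), (10, 26)])
v11: WRITE c=12  (c history now [(1, 52), (4, 45), (5, 37), (7, 11), (11, 12)])
v12: WRITE a=51  (a history now [(9, 18), (12, 51)])
v13: WRITE f=3  (f history now [(13, 3)])
v14: WRITE f=12  (f history now [(13, 3), (14, 12)])
v15: WRITE c=44  (c history now [(1, 52), (4, 45), (5, 37), (7, 11), (11, 12), (15, 44)])
v16: WRITE d=43  (d history now [(3, 3), (16, 43)])
READ f @v8: history=[(13, 3), (14, 12)] -> no version <= 8 -> NONE
READ c @v7: history=[(1, 52), (4, 45), (5, 37), (7, 11), (11, 12), (15, 44)] -> pick v7 -> 11
v17: WRITE b=40  (b history now [(8, 42), (10, 26), (17, 40)])
v18: WRITE b=30  (b history now [(8, 42), (10, 26), (17, 40), (18, 30)])
READ e @v3: history=[(2, 50), (6, 38)] -> pick v2 -> 50
v19: WRITE d=4  (d history now [(3, 3), (16, 43), (19, 4)])
v20: WRITE c=40  (c history now [(1, 52), (4, 45), (5, 37), (7, 11), (11, 12), (15, 44), (20, 40)])
READ f @v18: history=[(13, 3), (14, 12)] -> pick v14 -> 12
v21: WRITE a=11  (a history now [(9, 18), (12, 51), (21, 11)])
v22: WRITE e=20  (e history now [(2, 50), (6, 38), (22, 20)])
v23: WRITE f=3  (f history now [(13, 3), (14, 12), (23, 3)])
READ d @v1: history=[(3, 3), (16, 43), (19, 4)] -> no version <= 1 -> NONE
v24: WRITE b=46  (b history now [(8, 42), (10, 26), (17, 40), (18, 30), (24, 46)])
Read results in order: ['NONE', 'NONE', '11', '50', '12', 'NONE']
NONE count = 3

Answer: 3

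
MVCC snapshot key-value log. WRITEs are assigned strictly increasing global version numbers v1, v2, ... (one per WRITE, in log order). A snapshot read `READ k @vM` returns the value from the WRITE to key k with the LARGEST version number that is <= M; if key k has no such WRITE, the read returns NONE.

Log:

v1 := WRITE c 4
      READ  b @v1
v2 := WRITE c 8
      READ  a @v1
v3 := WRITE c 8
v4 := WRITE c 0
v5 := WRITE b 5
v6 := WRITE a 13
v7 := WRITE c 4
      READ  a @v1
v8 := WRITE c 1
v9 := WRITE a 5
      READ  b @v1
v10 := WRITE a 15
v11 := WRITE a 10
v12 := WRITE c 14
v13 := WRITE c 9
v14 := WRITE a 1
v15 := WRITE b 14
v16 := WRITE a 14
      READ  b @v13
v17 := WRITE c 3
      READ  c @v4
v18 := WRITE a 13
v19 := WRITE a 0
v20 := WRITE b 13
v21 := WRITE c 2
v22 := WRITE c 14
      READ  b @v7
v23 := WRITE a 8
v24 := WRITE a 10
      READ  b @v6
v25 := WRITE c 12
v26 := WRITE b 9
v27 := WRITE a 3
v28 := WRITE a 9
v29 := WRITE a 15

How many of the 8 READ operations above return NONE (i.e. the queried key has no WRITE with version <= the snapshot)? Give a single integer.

Answer: 4

Derivation:
v1: WRITE c=4  (c history now [(1, 4)])
READ b @v1: history=[] -> no version <= 1 -> NONE
v2: WRITE c=8  (c history now [(1, 4), (2, 8)])
READ a @v1: history=[] -> no version <= 1 -> NONE
v3: WRITE c=8  (c history now [(1, 4), (2, 8), (3, 8)])
v4: WRITE c=0  (c history now [(1, 4), (2, 8), (3, 8), (4, 0)])
v5: WRITE b=5  (b history now [(5, 5)])
v6: WRITE a=13  (a history now [(6, 13)])
v7: WRITE c=4  (c history now [(1, 4), (2, 8), (3, 8), (4, 0), (7, 4)])
READ a @v1: history=[(6, 13)] -> no version <= 1 -> NONE
v8: WRITE c=1  (c history now [(1, 4), (2, 8), (3, 8), (4, 0), (7, 4), (8, 1)])
v9: WRITE a=5  (a history now [(6, 13), (9, 5)])
READ b @v1: history=[(5, 5)] -> no version <= 1 -> NONE
v10: WRITE a=15  (a history now [(6, 13), (9, 5), (10, 15)])
v11: WRITE a=10  (a history now [(6, 13), (9, 5), (10, 15), (11, 10)])
v12: WRITE c=14  (c history now [(1, 4), (2, 8), (3, 8), (4, 0), (7, 4), (8, 1), (12, 14)])
v13: WRITE c=9  (c history now [(1, 4), (2, 8), (3, 8), (4, 0), (7, 4), (8, 1), (12, 14), (13, 9)])
v14: WRITE a=1  (a history now [(6, 13), (9, 5), (10, 15), (11, 10), (14, 1)])
v15: WRITE b=14  (b history now [(5, 5), (15, 14)])
v16: WRITE a=14  (a history now [(6, 13), (9, 5), (10, 15), (11, 10), (14, 1), (16, 14)])
READ b @v13: history=[(5, 5), (15, 14)] -> pick v5 -> 5
v17: WRITE c=3  (c history now [(1, 4), (2, 8), (3, 8), (4, 0), (7, 4), (8, 1), (12, 14), (13, 9), (17, 3)])
READ c @v4: history=[(1, 4), (2, 8), (3, 8), (4, 0), (7, 4), (8, 1), (12, 14), (13, 9), (17, 3)] -> pick v4 -> 0
v18: WRITE a=13  (a history now [(6, 13), (9, 5), (10, 15), (11, 10), (14, 1), (16, 14), (18, 13)])
v19: WRITE a=0  (a history now [(6, 13), (9, 5), (10, 15), (11, 10), (14, 1), (16, 14), (18, 13), (19, 0)])
v20: WRITE b=13  (b history now [(5, 5), (15, 14), (20, 13)])
v21: WRITE c=2  (c history now [(1, 4), (2, 8), (3, 8), (4, 0), (7, 4), (8, 1), (12, 14), (13, 9), (17, 3), (21, 2)])
v22: WRITE c=14  (c history now [(1, 4), (2, 8), (3, 8), (4, 0), (7, 4), (8, 1), (12, 14), (13, 9), (17, 3), (21, 2), (22, 14)])
READ b @v7: history=[(5, 5), (15, 14), (20, 13)] -> pick v5 -> 5
v23: WRITE a=8  (a history now [(6, 13), (9, 5), (10, 15), (11, 10), (14, 1), (16, 14), (18, 13), (19, 0), (23, 8)])
v24: WRITE a=10  (a history now [(6, 13), (9, 5), (10, 15), (11, 10), (14, 1), (16, 14), (18, 13), (19, 0), (23, 8), (24, 10)])
READ b @v6: history=[(5, 5), (15, 14), (20, 13)] -> pick v5 -> 5
v25: WRITE c=12  (c history now [(1, 4), (2, 8), (3, 8), (4, 0), (7, 4), (8, 1), (12, 14), (13, 9), (17, 3), (21, 2), (22, 14), (25, 12)])
v26: WRITE b=9  (b history now [(5, 5), (15, 14), (20, 13), (26, 9)])
v27: WRITE a=3  (a history now [(6, 13), (9, 5), (10, 15), (11, 10), (14, 1), (16, 14), (18, 13), (19, 0), (23, 8), (24, 10), (27, 3)])
v28: WRITE a=9  (a history now [(6, 13), (9, 5), (10, 15), (11, 10), (14, 1), (16, 14), (18, 13), (19, 0), (23, 8), (24, 10), (27, 3), (28, 9)])
v29: WRITE a=15  (a history now [(6, 13), (9, 5), (10, 15), (11, 10), (14, 1), (16, 14), (18, 13), (19, 0), (23, 8), (24, 10), (27, 3), (28, 9), (29, 15)])
Read results in order: ['NONE', 'NONE', 'NONE', 'NONE', '5', '0', '5', '5']
NONE count = 4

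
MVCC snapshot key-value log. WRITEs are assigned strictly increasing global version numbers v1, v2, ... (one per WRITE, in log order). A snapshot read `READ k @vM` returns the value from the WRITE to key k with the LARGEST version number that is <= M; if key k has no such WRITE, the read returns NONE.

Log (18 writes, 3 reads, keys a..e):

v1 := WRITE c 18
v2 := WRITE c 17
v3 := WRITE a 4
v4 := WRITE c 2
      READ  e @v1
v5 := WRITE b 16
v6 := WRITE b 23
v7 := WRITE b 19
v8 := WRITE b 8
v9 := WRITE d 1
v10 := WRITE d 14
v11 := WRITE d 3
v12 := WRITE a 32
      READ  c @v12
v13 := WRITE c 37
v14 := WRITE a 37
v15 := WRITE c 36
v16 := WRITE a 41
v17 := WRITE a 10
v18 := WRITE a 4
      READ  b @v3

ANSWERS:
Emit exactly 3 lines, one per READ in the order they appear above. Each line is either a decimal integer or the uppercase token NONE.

Answer: NONE
2
NONE

Derivation:
v1: WRITE c=18  (c history now [(1, 18)])
v2: WRITE c=17  (c history now [(1, 18), (2, 17)])
v3: WRITE a=4  (a history now [(3, 4)])
v4: WRITE c=2  (c history now [(1, 18), (2, 17), (4, 2)])
READ e @v1: history=[] -> no version <= 1 -> NONE
v5: WRITE b=16  (b history now [(5, 16)])
v6: WRITE b=23  (b history now [(5, 16), (6, 23)])
v7: WRITE b=19  (b history now [(5, 16), (6, 23), (7, 19)])
v8: WRITE b=8  (b history now [(5, 16), (6, 23), (7, 19), (8, 8)])
v9: WRITE d=1  (d history now [(9, 1)])
v10: WRITE d=14  (d history now [(9, 1), (10, 14)])
v11: WRITE d=3  (d history now [(9, 1), (10, 14), (11, 3)])
v12: WRITE a=32  (a history now [(3, 4), (12, 32)])
READ c @v12: history=[(1, 18), (2, 17), (4, 2)] -> pick v4 -> 2
v13: WRITE c=37  (c history now [(1, 18), (2, 17), (4, 2), (13, 37)])
v14: WRITE a=37  (a history now [(3, 4), (12, 32), (14, 37)])
v15: WRITE c=36  (c history now [(1, 18), (2, 17), (4, 2), (13, 37), (15, 36)])
v16: WRITE a=41  (a history now [(3, 4), (12, 32), (14, 37), (16, 41)])
v17: WRITE a=10  (a history now [(3, 4), (12, 32), (14, 37), (16, 41), (17, 10)])
v18: WRITE a=4  (a history now [(3, 4), (12, 32), (14, 37), (16, 41), (17, 10), (18, 4)])
READ b @v3: history=[(5, 16), (6, 23), (7, 19), (8, 8)] -> no version <= 3 -> NONE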